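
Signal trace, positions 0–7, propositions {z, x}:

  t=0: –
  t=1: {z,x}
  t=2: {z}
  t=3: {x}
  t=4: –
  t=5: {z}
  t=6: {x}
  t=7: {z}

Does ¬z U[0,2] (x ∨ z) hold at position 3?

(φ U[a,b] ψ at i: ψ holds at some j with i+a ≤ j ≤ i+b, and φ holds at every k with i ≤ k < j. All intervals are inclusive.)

Need some j in [3,5] with (x ∨ z), and ¬z at every k in [3,j-1].
  j=3: (x ∨ z) holds; no prefix to check → satisfied.

True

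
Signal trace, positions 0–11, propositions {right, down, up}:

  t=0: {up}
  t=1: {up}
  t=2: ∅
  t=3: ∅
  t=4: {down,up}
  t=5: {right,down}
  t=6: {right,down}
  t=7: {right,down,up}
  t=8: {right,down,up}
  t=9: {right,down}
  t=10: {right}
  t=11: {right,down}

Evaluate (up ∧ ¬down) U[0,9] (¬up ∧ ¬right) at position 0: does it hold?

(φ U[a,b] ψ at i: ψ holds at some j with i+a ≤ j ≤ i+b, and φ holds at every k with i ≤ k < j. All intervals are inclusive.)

Need some j in [0,9] with (¬up ∧ ¬right), and (up ∧ ¬down) at every k in [0,j-1].
  j=0: (¬up ∧ ¬right) false.
  j=1: (¬up ∧ ¬right) false.
  j=2: (¬up ∧ ¬right) holds; (up ∧ ¬down) holds at every k in [0,1] → satisfied.

Yes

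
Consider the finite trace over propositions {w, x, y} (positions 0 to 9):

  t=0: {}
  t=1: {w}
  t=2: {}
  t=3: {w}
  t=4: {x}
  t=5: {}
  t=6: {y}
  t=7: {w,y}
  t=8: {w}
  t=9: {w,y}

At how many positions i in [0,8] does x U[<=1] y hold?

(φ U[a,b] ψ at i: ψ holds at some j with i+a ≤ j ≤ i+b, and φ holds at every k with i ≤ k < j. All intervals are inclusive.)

Evaluate at each i in [0,8]:
  i=0: ✗ (no rhs in [0,1])
  i=1: ✗ (no rhs in [1,2])
  i=2: ✗ (no rhs in [2,3])
  i=3: ✗ (no rhs in [3,4])
  i=4: ✗ (no rhs in [4,5])
  i=5: ✗ (lhs fails at k=5 before rhs at j=6)
  i=6: ✓ (rhs at j=6)
  i=7: ✓ (rhs at j=7)
  i=8: ✗ (lhs fails at k=8 before rhs at j=9)
Positions where it holds: {6, 7} → 2.

2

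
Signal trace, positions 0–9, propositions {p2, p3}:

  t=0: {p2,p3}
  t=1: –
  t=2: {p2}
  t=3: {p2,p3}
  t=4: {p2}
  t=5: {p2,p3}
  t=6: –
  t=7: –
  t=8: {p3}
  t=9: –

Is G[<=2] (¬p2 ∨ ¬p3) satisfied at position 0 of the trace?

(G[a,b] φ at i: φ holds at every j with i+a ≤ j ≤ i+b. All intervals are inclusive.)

Check (¬p2 ∨ ¬p3) at every j in [0,2]:
  j=0: false
  j=1: true
  j=2: true
Fails at j=0 → formula fails.

No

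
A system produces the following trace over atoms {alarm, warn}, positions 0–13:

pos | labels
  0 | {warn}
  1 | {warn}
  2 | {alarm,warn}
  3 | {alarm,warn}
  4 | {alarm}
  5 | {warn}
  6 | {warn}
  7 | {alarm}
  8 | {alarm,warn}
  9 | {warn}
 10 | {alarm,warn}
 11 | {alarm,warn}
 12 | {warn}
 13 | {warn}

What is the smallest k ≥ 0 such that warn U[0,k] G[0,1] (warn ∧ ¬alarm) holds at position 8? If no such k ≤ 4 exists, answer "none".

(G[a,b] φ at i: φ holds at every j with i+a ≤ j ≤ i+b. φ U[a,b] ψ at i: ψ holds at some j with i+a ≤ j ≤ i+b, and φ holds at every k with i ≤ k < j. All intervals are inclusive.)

Need earliest j ≥ 8 with G[0,1] (warn ∧ ¬alarm), and warn at every k in [8,j-1].
  j=8: rhs fails.
  j=9: rhs fails.
  j=10: rhs fails.
  j=11: rhs fails.
  j=12: rhs holds; lhs holds on [8,11]. k = 4.

4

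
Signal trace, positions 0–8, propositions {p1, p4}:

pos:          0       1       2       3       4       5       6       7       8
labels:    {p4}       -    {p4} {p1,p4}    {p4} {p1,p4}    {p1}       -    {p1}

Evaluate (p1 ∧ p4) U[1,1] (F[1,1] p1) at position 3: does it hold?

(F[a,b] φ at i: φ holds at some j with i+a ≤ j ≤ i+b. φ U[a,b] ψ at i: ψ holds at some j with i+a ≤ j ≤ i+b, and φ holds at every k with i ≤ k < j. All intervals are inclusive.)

Need some j in [4,4] with F[1,1] p1, and (p1 ∧ p4) at every k in [3,j-1].
  j=4: F[1,1] p1 holds; (p1 ∧ p4) holds at every k in [3,3] → satisfied.

Holds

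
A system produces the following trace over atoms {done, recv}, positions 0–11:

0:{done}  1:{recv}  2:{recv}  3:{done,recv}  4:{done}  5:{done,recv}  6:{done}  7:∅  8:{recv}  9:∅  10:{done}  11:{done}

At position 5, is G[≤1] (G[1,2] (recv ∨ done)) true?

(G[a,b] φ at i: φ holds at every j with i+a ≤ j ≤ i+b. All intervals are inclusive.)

False

Check G[1,2] (recv ∨ done) at every j in [5,6]:
  j=5: fails at 7
  j=6: fails at 7
Fails at j=5 → formula fails.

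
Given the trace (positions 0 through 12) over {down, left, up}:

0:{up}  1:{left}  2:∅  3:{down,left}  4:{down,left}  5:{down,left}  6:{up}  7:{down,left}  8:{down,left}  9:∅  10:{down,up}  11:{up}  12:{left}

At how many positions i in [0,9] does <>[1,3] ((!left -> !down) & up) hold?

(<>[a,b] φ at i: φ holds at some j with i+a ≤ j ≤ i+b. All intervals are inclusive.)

Evaluate at each i in [0,9]:
  i=0: ✗ (none in [1,3])
  i=1: ✗ (none in [2,4])
  i=2: ✗ (none in [3,5])
  i=3: ✓ (witness j=6)
  i=4: ✓ (witness j=6)
  i=5: ✓ (witness j=6)
  i=6: ✗ (none in [7,9])
  i=7: ✗ (none in [8,10])
  i=8: ✓ (witness j=11)
  i=9: ✓ (witness j=11)
Positions where it holds: {3, 4, 5, 8, 9} → 5.

5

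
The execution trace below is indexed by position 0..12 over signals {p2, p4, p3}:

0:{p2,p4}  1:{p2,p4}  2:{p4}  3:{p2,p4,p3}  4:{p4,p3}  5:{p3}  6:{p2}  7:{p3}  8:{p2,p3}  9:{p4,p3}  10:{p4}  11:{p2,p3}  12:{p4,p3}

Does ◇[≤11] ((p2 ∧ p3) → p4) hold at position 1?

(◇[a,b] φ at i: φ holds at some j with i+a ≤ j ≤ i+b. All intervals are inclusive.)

Check ((p2 ∧ p3) → p4) at each j in [1,12]:
  j=1: true
  j=2: true
  j=3: true
  j=4: true
  j=5: true
  j=6: true
  j=7: true
  j=8: false
  j=9: true
  j=10: true
  j=11: false
  j=12: true
Found at j=1 → formula holds.

Holds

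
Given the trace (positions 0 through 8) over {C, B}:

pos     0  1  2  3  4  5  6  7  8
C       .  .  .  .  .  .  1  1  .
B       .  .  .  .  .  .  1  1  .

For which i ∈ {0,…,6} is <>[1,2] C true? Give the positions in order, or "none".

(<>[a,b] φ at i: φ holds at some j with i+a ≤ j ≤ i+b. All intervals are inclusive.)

Evaluate at each i in [0,6]:
  i=0: ✗ (none in [1,2])
  i=1: ✗ (none in [2,3])
  i=2: ✗ (none in [3,4])
  i=3: ✗ (none in [4,5])
  i=4: ✓ (witness j=6)
  i=5: ✓ (witness j=6)
  i=6: ✓ (witness j=7)

4, 5, 6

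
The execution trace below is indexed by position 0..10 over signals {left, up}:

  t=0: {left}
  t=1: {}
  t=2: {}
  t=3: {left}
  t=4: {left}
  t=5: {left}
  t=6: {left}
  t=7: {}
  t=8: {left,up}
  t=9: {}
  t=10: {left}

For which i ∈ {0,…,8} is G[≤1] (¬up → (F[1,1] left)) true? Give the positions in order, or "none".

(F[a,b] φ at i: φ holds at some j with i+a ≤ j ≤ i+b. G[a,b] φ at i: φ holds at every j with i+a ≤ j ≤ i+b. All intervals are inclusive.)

2, 3, 4, 7, 8

Evaluate at each i in [0,8]:
  i=0: ✗ (fails at j=0)
  i=1: ✗ (fails at j=1)
  i=2: ✓ (all of [2,3])
  i=3: ✓ (all of [3,4])
  i=4: ✓ (all of [4,5])
  i=5: ✗ (fails at j=6)
  i=6: ✗ (fails at j=6)
  i=7: ✓ (all of [7,8])
  i=8: ✓ (all of [8,9])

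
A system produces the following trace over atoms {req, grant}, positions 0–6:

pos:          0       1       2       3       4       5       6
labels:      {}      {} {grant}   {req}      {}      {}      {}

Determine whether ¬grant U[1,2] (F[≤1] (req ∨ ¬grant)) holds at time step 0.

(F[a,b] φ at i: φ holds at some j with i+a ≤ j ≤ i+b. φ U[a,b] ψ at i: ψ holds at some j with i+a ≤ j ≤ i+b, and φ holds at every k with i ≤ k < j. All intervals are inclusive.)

Need some j in [1,2] with F[≤1] (req ∨ ¬grant), and ¬grant at every k in [0,j-1].
  j=1: F[≤1] (req ∨ ¬grant) holds; ¬grant holds at every k in [0,0] → satisfied.

Holds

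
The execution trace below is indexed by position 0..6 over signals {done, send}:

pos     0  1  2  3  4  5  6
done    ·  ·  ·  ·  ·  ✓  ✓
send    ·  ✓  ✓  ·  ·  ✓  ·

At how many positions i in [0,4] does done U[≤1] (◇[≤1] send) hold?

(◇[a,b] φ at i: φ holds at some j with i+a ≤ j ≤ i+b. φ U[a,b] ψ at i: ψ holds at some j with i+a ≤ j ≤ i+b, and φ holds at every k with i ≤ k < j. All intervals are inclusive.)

Evaluate at each i in [0,4]:
  i=0: ✓ (rhs at j=0)
  i=1: ✓ (rhs at j=1)
  i=2: ✓ (rhs at j=2)
  i=3: ✗ (lhs fails at k=3 before rhs at j=4)
  i=4: ✓ (rhs at j=4)
Positions where it holds: {0, 1, 2, 4} → 4.

4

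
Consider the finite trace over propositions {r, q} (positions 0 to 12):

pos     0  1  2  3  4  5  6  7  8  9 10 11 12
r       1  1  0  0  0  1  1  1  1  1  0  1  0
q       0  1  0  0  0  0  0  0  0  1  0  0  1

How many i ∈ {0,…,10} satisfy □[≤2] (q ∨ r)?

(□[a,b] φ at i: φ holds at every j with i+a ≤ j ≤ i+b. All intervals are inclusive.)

Evaluate at each i in [0,10]:
  i=0: ✗ (fails at j=2)
  i=1: ✗ (fails at j=2)
  i=2: ✗ (fails at j=2)
  i=3: ✗ (fails at j=3)
  i=4: ✗ (fails at j=4)
  i=5: ✓ (all of [5,7])
  i=6: ✓ (all of [6,8])
  i=7: ✓ (all of [7,9])
  i=8: ✗ (fails at j=10)
  i=9: ✗ (fails at j=10)
  i=10: ✗ (fails at j=10)
Positions where it holds: {5, 6, 7} → 3.

3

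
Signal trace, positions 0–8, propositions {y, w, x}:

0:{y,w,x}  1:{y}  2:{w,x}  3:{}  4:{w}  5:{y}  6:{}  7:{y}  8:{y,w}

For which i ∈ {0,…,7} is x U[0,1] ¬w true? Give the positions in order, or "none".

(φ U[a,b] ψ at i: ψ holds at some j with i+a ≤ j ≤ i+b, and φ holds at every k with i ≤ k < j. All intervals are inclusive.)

Evaluate at each i in [0,7]:
  i=0: ✓ (rhs at j=1; lhs holds on [0,0])
  i=1: ✓ (rhs at j=1)
  i=2: ✓ (rhs at j=3; lhs holds on [2,2])
  i=3: ✓ (rhs at j=3)
  i=4: ✗ (lhs fails at k=4 before rhs at j=5)
  i=5: ✓ (rhs at j=5)
  i=6: ✓ (rhs at j=6)
  i=7: ✓ (rhs at j=7)

0, 1, 2, 3, 5, 6, 7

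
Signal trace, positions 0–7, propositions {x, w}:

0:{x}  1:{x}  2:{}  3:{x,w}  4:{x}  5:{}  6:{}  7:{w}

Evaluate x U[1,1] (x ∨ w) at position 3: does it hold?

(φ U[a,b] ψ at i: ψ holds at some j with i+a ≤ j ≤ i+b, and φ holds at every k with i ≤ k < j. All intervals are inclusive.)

Need some j in [4,4] with (x ∨ w), and x at every k in [3,j-1].
  j=4: (x ∨ w) holds; x holds at every k in [3,3] → satisfied.

True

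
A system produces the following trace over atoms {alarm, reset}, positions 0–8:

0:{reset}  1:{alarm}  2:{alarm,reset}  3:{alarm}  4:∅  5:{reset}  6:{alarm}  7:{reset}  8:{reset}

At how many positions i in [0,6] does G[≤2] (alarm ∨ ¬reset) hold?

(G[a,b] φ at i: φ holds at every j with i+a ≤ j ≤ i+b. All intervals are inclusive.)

2

Evaluate at each i in [0,6]:
  i=0: ✗ (fails at j=0)
  i=1: ✓ (all of [1,3])
  i=2: ✓ (all of [2,4])
  i=3: ✗ (fails at j=5)
  i=4: ✗ (fails at j=5)
  i=5: ✗ (fails at j=5)
  i=6: ✗ (fails at j=7)
Positions where it holds: {1, 2} → 2.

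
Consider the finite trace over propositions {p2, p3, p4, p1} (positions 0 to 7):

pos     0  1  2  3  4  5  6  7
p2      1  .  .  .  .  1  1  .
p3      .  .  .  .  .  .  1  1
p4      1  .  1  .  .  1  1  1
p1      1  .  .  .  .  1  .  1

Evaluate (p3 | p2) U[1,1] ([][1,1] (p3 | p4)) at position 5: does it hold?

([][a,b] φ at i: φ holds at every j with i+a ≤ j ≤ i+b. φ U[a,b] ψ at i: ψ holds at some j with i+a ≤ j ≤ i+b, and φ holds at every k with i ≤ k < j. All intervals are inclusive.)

Need some j in [6,6] with [][1,1] (p3 | p4), and (p3 | p2) at every k in [5,j-1].
  j=6: [][1,1] (p3 | p4) holds; (p3 | p2) holds at every k in [5,5] → satisfied.

Yes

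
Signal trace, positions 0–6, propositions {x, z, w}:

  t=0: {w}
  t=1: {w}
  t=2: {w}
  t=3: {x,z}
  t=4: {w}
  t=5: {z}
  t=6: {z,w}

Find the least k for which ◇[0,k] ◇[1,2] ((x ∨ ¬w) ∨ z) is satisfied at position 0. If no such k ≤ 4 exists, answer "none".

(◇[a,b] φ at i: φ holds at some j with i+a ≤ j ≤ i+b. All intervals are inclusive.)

1

Scan j = 0,1,… for ◇[1,2] ((x ∨ ¬w) ∨ z):
  j=0: fails
  j=1: holds
First hit at j=1, so smallest k = 1-0 = 1.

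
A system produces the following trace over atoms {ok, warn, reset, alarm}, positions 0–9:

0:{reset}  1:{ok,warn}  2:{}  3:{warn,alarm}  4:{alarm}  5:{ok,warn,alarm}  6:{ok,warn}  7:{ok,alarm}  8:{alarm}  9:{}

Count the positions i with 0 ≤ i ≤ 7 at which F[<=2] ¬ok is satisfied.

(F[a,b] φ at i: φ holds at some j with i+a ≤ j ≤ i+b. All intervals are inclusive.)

7

Evaluate at each i in [0,7]:
  i=0: ✓ (witness j=0)
  i=1: ✓ (witness j=2)
  i=2: ✓ (witness j=2)
  i=3: ✓ (witness j=3)
  i=4: ✓ (witness j=4)
  i=5: ✗ (none in [5,7])
  i=6: ✓ (witness j=8)
  i=7: ✓ (witness j=8)
Positions where it holds: {0, 1, 2, 3, 4, 6, 7} → 7.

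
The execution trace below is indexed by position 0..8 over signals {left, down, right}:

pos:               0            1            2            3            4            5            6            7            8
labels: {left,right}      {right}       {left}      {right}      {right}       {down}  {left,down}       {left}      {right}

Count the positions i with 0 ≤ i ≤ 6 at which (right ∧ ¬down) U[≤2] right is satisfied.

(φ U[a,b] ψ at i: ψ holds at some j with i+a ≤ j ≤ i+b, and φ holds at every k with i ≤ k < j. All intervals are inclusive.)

4

Evaluate at each i in [0,6]:
  i=0: ✓ (rhs at j=0)
  i=1: ✓ (rhs at j=1)
  i=2: ✗ (lhs fails at k=2 before rhs at j=3)
  i=3: ✓ (rhs at j=3)
  i=4: ✓ (rhs at j=4)
  i=5: ✗ (no rhs in [5,7])
  i=6: ✗ (lhs fails at k=6 before rhs at j=8)
Positions where it holds: {0, 1, 3, 4} → 4.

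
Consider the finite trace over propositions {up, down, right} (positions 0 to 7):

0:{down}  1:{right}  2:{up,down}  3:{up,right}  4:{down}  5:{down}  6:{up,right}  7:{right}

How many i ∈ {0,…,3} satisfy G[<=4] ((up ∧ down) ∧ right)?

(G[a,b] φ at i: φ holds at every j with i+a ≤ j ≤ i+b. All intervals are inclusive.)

Evaluate at each i in [0,3]:
  i=0: ✗ (fails at j=0)
  i=1: ✗ (fails at j=1)
  i=2: ✗ (fails at j=2)
  i=3: ✗ (fails at j=3)
Positions where it holds: {} → 0.

0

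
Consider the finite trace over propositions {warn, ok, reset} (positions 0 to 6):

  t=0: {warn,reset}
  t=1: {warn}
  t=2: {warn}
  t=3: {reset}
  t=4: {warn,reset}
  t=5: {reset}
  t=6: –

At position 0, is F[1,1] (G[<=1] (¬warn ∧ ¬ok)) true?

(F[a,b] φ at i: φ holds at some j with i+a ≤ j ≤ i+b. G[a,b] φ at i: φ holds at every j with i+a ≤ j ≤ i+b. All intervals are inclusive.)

Check G[<=1] (¬warn ∧ ¬ok) at each j in [1,1]:
  j=1: fails at 1
No position in the window satisfies it → formula fails.

False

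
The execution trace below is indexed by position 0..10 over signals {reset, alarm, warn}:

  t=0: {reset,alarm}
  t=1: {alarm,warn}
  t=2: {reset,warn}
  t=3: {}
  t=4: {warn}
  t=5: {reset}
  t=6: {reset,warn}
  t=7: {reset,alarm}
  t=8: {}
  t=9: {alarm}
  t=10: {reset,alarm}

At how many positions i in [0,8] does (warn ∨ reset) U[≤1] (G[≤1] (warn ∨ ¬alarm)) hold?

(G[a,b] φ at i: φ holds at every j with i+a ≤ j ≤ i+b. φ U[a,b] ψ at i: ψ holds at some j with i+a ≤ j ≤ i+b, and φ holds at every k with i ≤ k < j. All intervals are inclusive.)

Evaluate at each i in [0,8]:
  i=0: ✓ (rhs at j=1; lhs holds on [0,0])
  i=1: ✓ (rhs at j=1)
  i=2: ✓ (rhs at j=2)
  i=3: ✓ (rhs at j=3)
  i=4: ✓ (rhs at j=4)
  i=5: ✓ (rhs at j=5)
  i=6: ✗ (no rhs in [6,7])
  i=7: ✗ (no rhs in [7,8])
  i=8: ✗ (no rhs in [8,9])
Positions where it holds: {0, 1, 2, 3, 4, 5} → 6.

6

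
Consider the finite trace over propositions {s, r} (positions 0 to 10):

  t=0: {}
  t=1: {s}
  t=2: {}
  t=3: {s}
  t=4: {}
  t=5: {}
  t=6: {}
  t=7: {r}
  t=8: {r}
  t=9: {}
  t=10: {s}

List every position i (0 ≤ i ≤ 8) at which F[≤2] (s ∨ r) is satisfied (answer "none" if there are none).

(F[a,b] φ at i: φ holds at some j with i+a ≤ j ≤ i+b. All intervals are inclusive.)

Evaluate at each i in [0,8]:
  i=0: ✓ (witness j=1)
  i=1: ✓ (witness j=1)
  i=2: ✓ (witness j=3)
  i=3: ✓ (witness j=3)
  i=4: ✗ (none in [4,6])
  i=5: ✓ (witness j=7)
  i=6: ✓ (witness j=7)
  i=7: ✓ (witness j=7)
  i=8: ✓ (witness j=8)

0, 1, 2, 3, 5, 6, 7, 8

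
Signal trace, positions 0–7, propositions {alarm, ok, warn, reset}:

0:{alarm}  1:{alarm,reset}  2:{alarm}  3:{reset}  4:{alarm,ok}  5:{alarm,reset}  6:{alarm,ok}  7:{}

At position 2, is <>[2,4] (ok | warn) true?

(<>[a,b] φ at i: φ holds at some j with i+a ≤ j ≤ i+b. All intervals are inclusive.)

Check (ok | warn) at each j in [4,6]:
  j=4: true
  j=5: false
  j=6: true
Found at j=4 → formula holds.

True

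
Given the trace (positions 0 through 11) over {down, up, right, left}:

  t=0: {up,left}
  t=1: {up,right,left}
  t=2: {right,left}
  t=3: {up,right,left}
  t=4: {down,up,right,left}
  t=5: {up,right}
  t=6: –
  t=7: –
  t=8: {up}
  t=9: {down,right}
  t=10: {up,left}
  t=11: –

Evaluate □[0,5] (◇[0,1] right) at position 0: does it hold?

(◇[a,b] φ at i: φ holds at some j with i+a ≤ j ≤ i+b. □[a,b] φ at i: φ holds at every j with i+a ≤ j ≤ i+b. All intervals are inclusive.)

Check ◇[0,1] right at every j in [0,5]:
  j=0: holds (witness at 1)
  j=1: holds (witness at 1)
  j=2: holds (witness at 2)
  j=3: holds (witness at 3)
  j=4: holds (witness at 4)
  j=5: holds (witness at 5)
All positions satisfy it → formula holds.

Yes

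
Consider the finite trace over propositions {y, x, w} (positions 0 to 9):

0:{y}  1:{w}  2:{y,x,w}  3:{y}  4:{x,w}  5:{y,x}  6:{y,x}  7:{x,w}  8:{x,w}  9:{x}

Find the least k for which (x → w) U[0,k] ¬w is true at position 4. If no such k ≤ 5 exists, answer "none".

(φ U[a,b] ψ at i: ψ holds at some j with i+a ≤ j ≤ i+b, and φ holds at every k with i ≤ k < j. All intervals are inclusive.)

Need earliest j ≥ 4 with ¬w, and (x → w) at every k in [4,j-1].
  j=4: rhs fails.
  j=5: rhs holds; lhs holds on [4,4]. k = 1.

1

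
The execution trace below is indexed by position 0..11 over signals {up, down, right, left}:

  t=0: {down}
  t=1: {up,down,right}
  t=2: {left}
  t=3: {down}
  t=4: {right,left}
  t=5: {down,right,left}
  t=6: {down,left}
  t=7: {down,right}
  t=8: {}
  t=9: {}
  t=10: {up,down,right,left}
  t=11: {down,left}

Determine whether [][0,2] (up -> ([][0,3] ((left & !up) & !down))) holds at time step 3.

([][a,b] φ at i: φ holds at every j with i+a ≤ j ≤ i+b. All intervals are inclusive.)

Check (up -> ([][0,3] ((left & !up) & !down))) at every j in [3,5]:
  j=3: antecedent false → ✓
  j=4: antecedent false → ✓
  j=5: antecedent false → ✓
All positions satisfy it → formula holds.

True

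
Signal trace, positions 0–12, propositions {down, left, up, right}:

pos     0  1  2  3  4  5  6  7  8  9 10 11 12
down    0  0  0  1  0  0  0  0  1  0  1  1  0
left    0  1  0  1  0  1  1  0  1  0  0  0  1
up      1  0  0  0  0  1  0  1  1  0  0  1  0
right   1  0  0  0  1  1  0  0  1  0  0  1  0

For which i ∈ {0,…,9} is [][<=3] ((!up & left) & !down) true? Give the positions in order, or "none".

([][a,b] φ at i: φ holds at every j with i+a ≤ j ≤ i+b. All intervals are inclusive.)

Evaluate at each i in [0,9]:
  i=0: ✗ (fails at j=0)
  i=1: ✗ (fails at j=2)
  i=2: ✗ (fails at j=2)
  i=3: ✗ (fails at j=3)
  i=4: ✗ (fails at j=4)
  i=5: ✗ (fails at j=5)
  i=6: ✗ (fails at j=7)
  i=7: ✗ (fails at j=7)
  i=8: ✗ (fails at j=8)
  i=9: ✗ (fails at j=9)

none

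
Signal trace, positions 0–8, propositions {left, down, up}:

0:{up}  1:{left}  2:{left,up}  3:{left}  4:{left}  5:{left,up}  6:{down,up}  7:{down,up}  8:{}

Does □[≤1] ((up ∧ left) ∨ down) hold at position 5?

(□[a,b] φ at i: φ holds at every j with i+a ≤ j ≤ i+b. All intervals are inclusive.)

Yes

Check ((up ∧ left) ∨ down) at every j in [5,6]:
  j=5: true
  j=6: true
All positions satisfy it → formula holds.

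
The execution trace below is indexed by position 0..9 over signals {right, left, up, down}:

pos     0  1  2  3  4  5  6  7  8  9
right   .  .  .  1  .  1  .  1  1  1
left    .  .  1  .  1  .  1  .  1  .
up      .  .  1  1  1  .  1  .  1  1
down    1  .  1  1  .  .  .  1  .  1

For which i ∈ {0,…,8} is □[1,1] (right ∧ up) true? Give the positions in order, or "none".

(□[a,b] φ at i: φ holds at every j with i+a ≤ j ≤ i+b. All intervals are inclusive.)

2, 7, 8

Evaluate at each i in [0,8]:
  i=0: ✗ (fails at j=1)
  i=1: ✗ (fails at j=2)
  i=2: ✓ (all of [3,3])
  i=3: ✗ (fails at j=4)
  i=4: ✗ (fails at j=5)
  i=5: ✗ (fails at j=6)
  i=6: ✗ (fails at j=7)
  i=7: ✓ (all of [8,8])
  i=8: ✓ (all of [9,9])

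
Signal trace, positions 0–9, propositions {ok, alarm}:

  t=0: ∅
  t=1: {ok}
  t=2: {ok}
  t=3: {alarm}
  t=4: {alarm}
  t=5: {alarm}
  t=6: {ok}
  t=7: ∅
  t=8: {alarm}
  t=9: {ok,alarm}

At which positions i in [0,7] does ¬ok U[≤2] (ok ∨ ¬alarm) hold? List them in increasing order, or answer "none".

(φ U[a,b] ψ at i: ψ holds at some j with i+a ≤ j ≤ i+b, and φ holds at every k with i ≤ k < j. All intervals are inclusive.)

0, 1, 2, 4, 5, 6, 7

Evaluate at each i in [0,7]:
  i=0: ✓ (rhs at j=0)
  i=1: ✓ (rhs at j=1)
  i=2: ✓ (rhs at j=2)
  i=3: ✗ (no rhs in [3,5])
  i=4: ✓ (rhs at j=6; lhs holds on [4,5])
  i=5: ✓ (rhs at j=6; lhs holds on [5,5])
  i=6: ✓ (rhs at j=6)
  i=7: ✓ (rhs at j=7)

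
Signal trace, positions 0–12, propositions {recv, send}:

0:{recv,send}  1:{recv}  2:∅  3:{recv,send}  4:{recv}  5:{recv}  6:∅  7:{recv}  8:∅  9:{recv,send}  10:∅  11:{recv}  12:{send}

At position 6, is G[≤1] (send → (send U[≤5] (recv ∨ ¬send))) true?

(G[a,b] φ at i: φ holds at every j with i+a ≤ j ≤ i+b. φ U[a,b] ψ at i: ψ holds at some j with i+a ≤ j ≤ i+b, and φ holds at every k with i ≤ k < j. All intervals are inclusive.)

True

Check (send → (send U[≤5] (recv ∨ ¬send))) at every j in [6,7]:
  j=6: antecedent false → ✓
  j=7: antecedent false → ✓
All positions satisfy it → formula holds.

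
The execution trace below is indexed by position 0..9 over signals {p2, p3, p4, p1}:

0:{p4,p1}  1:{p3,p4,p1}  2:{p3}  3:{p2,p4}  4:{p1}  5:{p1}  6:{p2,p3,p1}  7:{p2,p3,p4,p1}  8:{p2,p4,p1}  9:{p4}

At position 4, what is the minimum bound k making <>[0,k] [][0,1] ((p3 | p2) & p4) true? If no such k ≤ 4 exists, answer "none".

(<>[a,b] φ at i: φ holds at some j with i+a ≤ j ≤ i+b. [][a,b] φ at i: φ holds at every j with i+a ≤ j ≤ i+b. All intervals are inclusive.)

3

Scan j = 4,5,… for [][0,1] ((p3 | p2) & p4):
  j=4: fails
  j=5: fails
  j=6: fails
  j=7: holds
First hit at j=7, so smallest k = 7-4 = 3.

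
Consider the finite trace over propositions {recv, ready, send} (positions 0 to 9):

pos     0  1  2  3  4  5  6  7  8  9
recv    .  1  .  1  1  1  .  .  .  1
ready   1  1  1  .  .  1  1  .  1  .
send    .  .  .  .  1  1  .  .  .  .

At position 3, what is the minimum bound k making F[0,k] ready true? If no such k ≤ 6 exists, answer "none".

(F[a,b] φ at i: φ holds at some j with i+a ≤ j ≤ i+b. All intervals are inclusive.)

Scan j = 3,4,… for ready:
  j=3: fails
  j=4: fails
  j=5: holds
First hit at j=5, so smallest k = 5-3 = 2.

2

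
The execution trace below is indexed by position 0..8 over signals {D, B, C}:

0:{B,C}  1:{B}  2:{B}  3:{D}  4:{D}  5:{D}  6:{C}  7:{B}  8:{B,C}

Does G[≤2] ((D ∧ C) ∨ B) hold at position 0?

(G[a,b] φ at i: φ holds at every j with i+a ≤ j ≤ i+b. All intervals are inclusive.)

Check ((D ∧ C) ∨ B) at every j in [0,2]:
  j=0: true
  j=1: true
  j=2: true
All positions satisfy it → formula holds.

True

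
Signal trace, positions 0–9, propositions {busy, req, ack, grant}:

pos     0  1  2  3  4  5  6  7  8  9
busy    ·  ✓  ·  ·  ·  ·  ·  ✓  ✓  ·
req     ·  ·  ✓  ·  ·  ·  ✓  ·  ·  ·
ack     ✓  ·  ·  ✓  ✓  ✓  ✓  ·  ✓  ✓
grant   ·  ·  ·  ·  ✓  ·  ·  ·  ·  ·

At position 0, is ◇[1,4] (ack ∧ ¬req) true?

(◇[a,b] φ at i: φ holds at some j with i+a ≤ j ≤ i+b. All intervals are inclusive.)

Yes

Check (ack ∧ ¬req) at each j in [1,4]:
  j=1: false
  j=2: false
  j=3: true
  j=4: true
Found at j=3 → formula holds.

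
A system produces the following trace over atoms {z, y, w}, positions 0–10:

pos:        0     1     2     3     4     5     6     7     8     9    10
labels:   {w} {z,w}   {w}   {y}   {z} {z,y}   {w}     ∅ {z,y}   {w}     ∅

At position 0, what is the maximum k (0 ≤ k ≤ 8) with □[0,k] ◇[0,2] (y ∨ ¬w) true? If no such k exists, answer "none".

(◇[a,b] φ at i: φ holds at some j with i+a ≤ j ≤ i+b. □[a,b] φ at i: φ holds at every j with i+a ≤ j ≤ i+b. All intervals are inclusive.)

none

◇[0,2] (y ∨ ¬w) must hold from j=0 onward; find where it first fails.
  j=0: fails → no k works.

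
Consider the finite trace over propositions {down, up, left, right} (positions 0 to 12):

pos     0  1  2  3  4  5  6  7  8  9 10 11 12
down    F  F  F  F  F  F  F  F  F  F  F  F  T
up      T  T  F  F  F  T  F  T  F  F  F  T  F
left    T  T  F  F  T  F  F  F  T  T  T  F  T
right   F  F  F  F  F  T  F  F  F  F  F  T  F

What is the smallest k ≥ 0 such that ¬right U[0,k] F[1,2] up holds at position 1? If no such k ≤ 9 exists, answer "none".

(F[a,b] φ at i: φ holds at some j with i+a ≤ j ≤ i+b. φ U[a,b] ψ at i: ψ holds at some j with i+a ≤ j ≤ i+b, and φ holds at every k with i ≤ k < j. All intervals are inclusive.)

2

Need earliest j ≥ 1 with F[1,2] up, and ¬right at every k in [1,j-1].
  j=1: rhs fails.
  j=2: rhs fails.
  j=3: rhs holds; lhs holds on [1,2]. k = 2.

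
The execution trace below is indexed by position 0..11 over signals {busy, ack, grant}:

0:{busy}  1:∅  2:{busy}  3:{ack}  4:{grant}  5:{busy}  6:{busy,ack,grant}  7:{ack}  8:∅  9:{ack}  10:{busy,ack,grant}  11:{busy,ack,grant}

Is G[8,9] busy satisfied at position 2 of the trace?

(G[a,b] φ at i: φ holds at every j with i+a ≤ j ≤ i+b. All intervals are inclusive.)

True

Check busy at every j in [10,11]:
  j=10: true
  j=11: true
All positions satisfy it → formula holds.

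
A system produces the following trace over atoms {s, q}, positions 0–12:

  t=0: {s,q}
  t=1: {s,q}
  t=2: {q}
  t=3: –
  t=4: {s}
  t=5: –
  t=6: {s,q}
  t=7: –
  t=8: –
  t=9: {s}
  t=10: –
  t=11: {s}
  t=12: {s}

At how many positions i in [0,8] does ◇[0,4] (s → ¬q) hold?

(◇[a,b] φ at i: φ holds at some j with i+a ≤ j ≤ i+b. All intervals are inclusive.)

9

Evaluate at each i in [0,8]:
  i=0: ✓ (witness j=2)
  i=1: ✓ (witness j=2)
  i=2: ✓ (witness j=2)
  i=3: ✓ (witness j=3)
  i=4: ✓ (witness j=4)
  i=5: ✓ (witness j=5)
  i=6: ✓ (witness j=7)
  i=7: ✓ (witness j=7)
  i=8: ✓ (witness j=8)
Positions where it holds: {0, 1, 2, 3, 4, 5, 6, 7, 8} → 9.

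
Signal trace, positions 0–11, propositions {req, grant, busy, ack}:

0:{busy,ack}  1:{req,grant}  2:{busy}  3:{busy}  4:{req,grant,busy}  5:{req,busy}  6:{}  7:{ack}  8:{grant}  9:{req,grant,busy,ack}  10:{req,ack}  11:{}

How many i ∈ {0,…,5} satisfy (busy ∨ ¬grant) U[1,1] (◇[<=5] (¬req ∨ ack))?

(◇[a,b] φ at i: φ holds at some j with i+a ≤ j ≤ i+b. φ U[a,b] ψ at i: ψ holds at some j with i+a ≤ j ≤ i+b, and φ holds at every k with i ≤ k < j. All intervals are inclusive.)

5

Evaluate at each i in [0,5]:
  i=0: ✓ (rhs at j=1; lhs holds on [0,0])
  i=1: ✗ (lhs fails at k=1 before rhs at j=2)
  i=2: ✓ (rhs at j=3; lhs holds on [2,2])
  i=3: ✓ (rhs at j=4; lhs holds on [3,3])
  i=4: ✓ (rhs at j=5; lhs holds on [4,4])
  i=5: ✓ (rhs at j=6; lhs holds on [5,5])
Positions where it holds: {0, 2, 3, 4, 5} → 5.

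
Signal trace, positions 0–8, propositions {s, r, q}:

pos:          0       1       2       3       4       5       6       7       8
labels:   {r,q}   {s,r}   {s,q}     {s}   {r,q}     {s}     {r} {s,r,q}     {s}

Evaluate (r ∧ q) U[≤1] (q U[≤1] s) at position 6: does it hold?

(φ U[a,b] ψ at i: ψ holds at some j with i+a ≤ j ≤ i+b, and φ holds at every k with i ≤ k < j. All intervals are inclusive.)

False

Need some j in [6,7] with (q U[≤1] s), and (r ∧ q) at every k in [6,j-1].
  j=6: (q U[≤1] s) — fails.
  j=7: (q U[≤1] s) holds, but (r ∧ q) fails at k=6 → not this j.
No j in the window works → until fails.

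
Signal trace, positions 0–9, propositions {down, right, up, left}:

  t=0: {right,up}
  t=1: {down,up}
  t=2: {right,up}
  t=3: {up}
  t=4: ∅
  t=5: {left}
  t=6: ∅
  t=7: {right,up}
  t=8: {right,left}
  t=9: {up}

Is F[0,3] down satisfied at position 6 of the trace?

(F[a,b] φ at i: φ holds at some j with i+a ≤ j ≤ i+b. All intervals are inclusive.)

Check down at each j in [6,9]:
  j=6: false
  j=7: false
  j=8: false
  j=9: false
No position in the window satisfies it → formula fails.

False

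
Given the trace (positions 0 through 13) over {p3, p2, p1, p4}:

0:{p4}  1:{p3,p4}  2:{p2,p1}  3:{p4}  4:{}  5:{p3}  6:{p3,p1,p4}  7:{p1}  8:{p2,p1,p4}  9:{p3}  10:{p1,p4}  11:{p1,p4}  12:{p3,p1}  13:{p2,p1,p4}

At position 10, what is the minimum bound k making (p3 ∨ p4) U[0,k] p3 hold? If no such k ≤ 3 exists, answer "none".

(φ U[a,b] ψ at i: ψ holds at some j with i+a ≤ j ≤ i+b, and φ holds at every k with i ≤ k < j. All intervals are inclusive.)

Need earliest j ≥ 10 with p3, and (p3 ∨ p4) at every k in [10,j-1].
  j=10: rhs fails.
  j=11: rhs fails.
  j=12: rhs holds; lhs holds on [10,11]. k = 2.

2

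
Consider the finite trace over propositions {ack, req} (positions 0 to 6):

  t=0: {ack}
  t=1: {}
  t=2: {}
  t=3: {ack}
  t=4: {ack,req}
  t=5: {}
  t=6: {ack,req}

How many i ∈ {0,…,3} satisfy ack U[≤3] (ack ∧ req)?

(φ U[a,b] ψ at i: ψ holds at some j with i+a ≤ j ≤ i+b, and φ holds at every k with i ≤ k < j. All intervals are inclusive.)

1

Evaluate at each i in [0,3]:
  i=0: ✗ (no rhs in [0,3])
  i=1: ✗ (lhs fails at k=1 before rhs at j=4)
  i=2: ✗ (lhs fails at k=2 before rhs at j=4)
  i=3: ✓ (rhs at j=4; lhs holds on [3,3])
Positions where it holds: {3} → 1.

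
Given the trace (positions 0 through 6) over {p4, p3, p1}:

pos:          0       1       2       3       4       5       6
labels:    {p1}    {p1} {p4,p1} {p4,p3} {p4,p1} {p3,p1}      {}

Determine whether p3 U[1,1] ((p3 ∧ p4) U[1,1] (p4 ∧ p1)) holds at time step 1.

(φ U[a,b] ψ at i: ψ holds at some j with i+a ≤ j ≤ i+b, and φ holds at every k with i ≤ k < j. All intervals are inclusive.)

False

Need some j in [2,2] with ((p3 ∧ p4) U[1,1] (p4 ∧ p1)), and p3 at every k in [1,j-1].
  j=2: ((p3 ∧ p4) U[1,1] (p4 ∧ p1)) — fails.
No j in the window works → until fails.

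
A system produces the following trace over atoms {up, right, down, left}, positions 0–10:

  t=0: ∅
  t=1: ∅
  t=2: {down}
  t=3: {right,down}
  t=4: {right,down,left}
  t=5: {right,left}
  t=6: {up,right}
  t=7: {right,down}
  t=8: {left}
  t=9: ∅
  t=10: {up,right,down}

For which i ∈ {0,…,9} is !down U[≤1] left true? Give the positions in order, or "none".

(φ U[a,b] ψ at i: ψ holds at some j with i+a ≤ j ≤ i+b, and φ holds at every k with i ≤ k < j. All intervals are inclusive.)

Evaluate at each i in [0,9]:
  i=0: ✗ (no rhs in [0,1])
  i=1: ✗ (no rhs in [1,2])
  i=2: ✗ (no rhs in [2,3])
  i=3: ✗ (lhs fails at k=3 before rhs at j=4)
  i=4: ✓ (rhs at j=4)
  i=5: ✓ (rhs at j=5)
  i=6: ✗ (no rhs in [6,7])
  i=7: ✗ (lhs fails at k=7 before rhs at j=8)
  i=8: ✓ (rhs at j=8)
  i=9: ✗ (no rhs in [9,10])

4, 5, 8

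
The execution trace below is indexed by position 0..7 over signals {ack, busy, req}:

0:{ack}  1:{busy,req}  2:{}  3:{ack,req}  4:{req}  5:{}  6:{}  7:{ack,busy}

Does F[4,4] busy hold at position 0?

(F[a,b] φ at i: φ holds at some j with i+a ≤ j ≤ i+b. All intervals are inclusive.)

No

Check busy at each j in [4,4]:
  j=4: false
No position in the window satisfies it → formula fails.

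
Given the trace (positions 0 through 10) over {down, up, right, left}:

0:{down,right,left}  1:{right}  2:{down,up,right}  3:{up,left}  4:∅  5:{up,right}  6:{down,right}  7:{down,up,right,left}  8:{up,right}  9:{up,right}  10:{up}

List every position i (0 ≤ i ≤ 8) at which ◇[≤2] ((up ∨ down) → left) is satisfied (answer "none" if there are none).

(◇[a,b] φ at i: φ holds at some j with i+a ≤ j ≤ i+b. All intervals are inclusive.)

0, 1, 2, 3, 4, 5, 6, 7

Evaluate at each i in [0,8]:
  i=0: ✓ (witness j=0)
  i=1: ✓ (witness j=1)
  i=2: ✓ (witness j=3)
  i=3: ✓ (witness j=3)
  i=4: ✓ (witness j=4)
  i=5: ✓ (witness j=7)
  i=6: ✓ (witness j=7)
  i=7: ✓ (witness j=7)
  i=8: ✗ (none in [8,10])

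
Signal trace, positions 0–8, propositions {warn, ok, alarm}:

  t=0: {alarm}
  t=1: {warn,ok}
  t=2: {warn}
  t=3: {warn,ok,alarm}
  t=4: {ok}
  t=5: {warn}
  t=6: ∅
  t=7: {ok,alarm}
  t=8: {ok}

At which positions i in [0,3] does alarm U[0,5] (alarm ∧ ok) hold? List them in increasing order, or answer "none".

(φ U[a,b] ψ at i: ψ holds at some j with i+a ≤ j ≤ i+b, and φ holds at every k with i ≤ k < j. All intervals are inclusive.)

3

Evaluate at each i in [0,3]:
  i=0: ✗ (lhs fails at k=1 before rhs at j=3)
  i=1: ✗ (lhs fails at k=1 before rhs at j=3)
  i=2: ✗ (lhs fails at k=2 before rhs at j=3)
  i=3: ✓ (rhs at j=3)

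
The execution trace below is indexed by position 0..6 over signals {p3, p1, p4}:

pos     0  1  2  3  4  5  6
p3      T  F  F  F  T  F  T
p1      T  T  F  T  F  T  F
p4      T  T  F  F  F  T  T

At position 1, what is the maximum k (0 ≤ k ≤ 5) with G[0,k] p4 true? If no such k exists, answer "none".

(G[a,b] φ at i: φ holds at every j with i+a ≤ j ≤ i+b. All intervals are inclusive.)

p4 must hold from j=1 onward; find where it first fails.
  j=1: holds
  j=2: fails
Holds on [1,1], so largest k = 0.

0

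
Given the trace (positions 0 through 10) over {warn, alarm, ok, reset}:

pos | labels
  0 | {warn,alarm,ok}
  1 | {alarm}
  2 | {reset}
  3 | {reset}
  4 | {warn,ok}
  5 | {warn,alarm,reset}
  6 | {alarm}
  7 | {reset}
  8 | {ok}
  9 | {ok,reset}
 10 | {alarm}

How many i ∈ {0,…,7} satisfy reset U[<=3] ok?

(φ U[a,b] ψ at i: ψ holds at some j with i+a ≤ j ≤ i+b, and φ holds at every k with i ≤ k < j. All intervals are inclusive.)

Evaluate at each i in [0,7]:
  i=0: ✓ (rhs at j=0)
  i=1: ✗ (lhs fails at k=1 before rhs at j=4)
  i=2: ✓ (rhs at j=4; lhs holds on [2,3])
  i=3: ✓ (rhs at j=4; lhs holds on [3,3])
  i=4: ✓ (rhs at j=4)
  i=5: ✗ (lhs fails at k=6 before rhs at j=8)
  i=6: ✗ (lhs fails at k=6 before rhs at j=8)
  i=7: ✓ (rhs at j=8; lhs holds on [7,7])
Positions where it holds: {0, 2, 3, 4, 7} → 5.

5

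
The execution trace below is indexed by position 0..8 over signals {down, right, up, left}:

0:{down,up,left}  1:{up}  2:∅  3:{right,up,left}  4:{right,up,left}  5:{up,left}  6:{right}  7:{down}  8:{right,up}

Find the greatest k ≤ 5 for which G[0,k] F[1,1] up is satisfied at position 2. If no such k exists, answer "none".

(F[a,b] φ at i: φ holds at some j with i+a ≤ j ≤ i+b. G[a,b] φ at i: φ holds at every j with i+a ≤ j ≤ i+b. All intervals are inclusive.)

F[1,1] up must hold from j=2 onward; find where it first fails.
  j=2: holds
  j=3: holds
  j=4: holds
  j=5: fails
Holds on [2,4], so largest k = 2.

2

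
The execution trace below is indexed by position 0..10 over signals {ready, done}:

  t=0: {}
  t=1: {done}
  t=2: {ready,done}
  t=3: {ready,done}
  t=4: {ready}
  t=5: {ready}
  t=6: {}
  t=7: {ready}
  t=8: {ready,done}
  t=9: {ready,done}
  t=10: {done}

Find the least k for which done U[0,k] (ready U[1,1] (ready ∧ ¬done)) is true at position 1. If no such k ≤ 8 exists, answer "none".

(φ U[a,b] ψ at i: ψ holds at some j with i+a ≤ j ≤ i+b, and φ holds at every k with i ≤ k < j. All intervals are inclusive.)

Need earliest j ≥ 1 with (ready U[1,1] (ready ∧ ¬done)), and done at every k in [1,j-1].
  j=1: rhs fails.
  j=2: rhs fails.
  j=3: rhs holds; lhs holds on [1,2]. k = 2.

2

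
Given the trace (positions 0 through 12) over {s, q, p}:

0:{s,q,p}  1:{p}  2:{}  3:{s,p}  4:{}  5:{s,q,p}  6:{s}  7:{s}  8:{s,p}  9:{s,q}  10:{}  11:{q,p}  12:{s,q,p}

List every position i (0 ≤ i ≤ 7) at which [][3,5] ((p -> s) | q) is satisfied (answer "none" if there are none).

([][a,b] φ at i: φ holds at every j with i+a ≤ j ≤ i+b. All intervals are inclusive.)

Evaluate at each i in [0,7]:
  i=0: ✓ (all of [3,5])
  i=1: ✓ (all of [4,6])
  i=2: ✓ (all of [5,7])
  i=3: ✓ (all of [6,8])
  i=4: ✓ (all of [7,9])
  i=5: ✓ (all of [8,10])
  i=6: ✓ (all of [9,11])
  i=7: ✓ (all of [10,12])

0, 1, 2, 3, 4, 5, 6, 7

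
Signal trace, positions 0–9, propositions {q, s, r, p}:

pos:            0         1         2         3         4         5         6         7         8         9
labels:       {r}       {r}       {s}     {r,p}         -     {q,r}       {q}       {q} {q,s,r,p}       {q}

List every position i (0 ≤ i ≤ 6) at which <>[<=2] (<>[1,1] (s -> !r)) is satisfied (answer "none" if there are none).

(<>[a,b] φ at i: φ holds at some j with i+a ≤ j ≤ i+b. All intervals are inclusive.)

Evaluate at each i in [0,6]:
  i=0: ✓ (witness j=0)
  i=1: ✓ (witness j=1)
  i=2: ✓ (witness j=2)
  i=3: ✓ (witness j=3)
  i=4: ✓ (witness j=4)
  i=5: ✓ (witness j=5)
  i=6: ✓ (witness j=6)

0, 1, 2, 3, 4, 5, 6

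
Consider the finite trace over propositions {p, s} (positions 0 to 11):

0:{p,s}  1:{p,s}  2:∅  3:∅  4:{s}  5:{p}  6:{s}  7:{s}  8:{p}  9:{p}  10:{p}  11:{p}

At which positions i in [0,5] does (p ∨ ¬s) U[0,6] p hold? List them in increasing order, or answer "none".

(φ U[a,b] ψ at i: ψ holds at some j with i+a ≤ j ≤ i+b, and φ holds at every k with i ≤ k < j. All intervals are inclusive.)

Evaluate at each i in [0,5]:
  i=0: ✓ (rhs at j=0)
  i=1: ✓ (rhs at j=1)
  i=2: ✗ (lhs fails at k=4 before rhs at j=5)
  i=3: ✗ (lhs fails at k=4 before rhs at j=5)
  i=4: ✗ (lhs fails at k=4 before rhs at j=5)
  i=5: ✓ (rhs at j=5)

0, 1, 5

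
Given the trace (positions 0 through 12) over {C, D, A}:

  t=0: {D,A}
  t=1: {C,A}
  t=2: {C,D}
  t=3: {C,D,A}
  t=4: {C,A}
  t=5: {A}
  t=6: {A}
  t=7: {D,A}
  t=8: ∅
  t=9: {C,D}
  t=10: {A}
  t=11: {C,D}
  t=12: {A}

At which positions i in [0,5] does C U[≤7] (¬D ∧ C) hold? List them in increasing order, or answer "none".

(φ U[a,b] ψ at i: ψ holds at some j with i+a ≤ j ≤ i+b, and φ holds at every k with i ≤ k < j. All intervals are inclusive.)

1, 2, 3, 4

Evaluate at each i in [0,5]:
  i=0: ✗ (lhs fails at k=0 before rhs at j=1)
  i=1: ✓ (rhs at j=1)
  i=2: ✓ (rhs at j=4; lhs holds on [2,3])
  i=3: ✓ (rhs at j=4; lhs holds on [3,3])
  i=4: ✓ (rhs at j=4)
  i=5: ✗ (no rhs in [5,12])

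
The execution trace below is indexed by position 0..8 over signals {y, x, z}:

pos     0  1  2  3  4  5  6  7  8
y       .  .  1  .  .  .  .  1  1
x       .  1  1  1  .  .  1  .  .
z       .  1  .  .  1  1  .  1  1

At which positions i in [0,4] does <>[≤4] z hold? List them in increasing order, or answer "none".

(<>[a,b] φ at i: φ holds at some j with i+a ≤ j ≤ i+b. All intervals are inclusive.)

Evaluate at each i in [0,4]:
  i=0: ✓ (witness j=1)
  i=1: ✓ (witness j=1)
  i=2: ✓ (witness j=4)
  i=3: ✓ (witness j=4)
  i=4: ✓ (witness j=4)

0, 1, 2, 3, 4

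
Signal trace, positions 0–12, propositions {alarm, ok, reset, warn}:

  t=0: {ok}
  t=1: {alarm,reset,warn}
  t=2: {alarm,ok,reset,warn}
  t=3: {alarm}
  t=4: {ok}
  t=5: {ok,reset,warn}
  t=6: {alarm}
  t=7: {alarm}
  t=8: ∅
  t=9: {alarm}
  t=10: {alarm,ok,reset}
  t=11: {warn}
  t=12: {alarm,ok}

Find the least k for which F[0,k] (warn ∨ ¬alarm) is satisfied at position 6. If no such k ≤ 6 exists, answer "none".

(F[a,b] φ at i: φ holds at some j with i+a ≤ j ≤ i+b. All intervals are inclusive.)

Scan j = 6,7,… for (warn ∨ ¬alarm):
  j=6: fails
  j=7: fails
  j=8: holds
First hit at j=8, so smallest k = 8-6 = 2.

2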